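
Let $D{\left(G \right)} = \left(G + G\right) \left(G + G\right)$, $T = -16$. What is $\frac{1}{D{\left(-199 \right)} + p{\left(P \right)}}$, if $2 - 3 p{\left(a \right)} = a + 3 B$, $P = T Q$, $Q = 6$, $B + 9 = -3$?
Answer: $\frac{3}{475346} \approx 6.3112 \cdot 10^{-6}$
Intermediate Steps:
$B = -12$ ($B = -9 - 3 = -12$)
$D{\left(G \right)} = 4 G^{2}$ ($D{\left(G \right)} = 2 G 2 G = 4 G^{2}$)
$P = -96$ ($P = \left(-16\right) 6 = -96$)
$p{\left(a \right)} = \frac{38}{3} - \frac{a}{3}$ ($p{\left(a \right)} = \frac{2}{3} - \frac{a + 3 \left(-12\right)}{3} = \frac{2}{3} - \frac{a - 36}{3} = \frac{2}{3} - \frac{-36 + a}{3} = \frac{2}{3} - \left(-12 + \frac{a}{3}\right) = \frac{38}{3} - \frac{a}{3}$)
$\frac{1}{D{\left(-199 \right)} + p{\left(P \right)}} = \frac{1}{4 \left(-199\right)^{2} + \left(\frac{38}{3} - -32\right)} = \frac{1}{4 \cdot 39601 + \left(\frac{38}{3} + 32\right)} = \frac{1}{158404 + \frac{134}{3}} = \frac{1}{\frac{475346}{3}} = \frac{3}{475346}$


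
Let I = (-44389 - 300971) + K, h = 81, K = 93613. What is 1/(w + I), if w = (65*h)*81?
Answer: 1/174718 ≈ 5.7235e-6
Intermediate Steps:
I = -251747 (I = (-44389 - 300971) + 93613 = -345360 + 93613 = -251747)
w = 426465 (w = (65*81)*81 = 5265*81 = 426465)
1/(w + I) = 1/(426465 - 251747) = 1/174718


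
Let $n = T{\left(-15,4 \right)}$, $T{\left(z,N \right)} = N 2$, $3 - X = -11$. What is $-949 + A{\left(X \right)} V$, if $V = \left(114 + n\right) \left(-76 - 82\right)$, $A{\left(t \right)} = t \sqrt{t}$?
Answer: $-949 - 269864 \sqrt{14} \approx -1.0107 \cdot 10^{6}$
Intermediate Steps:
$X = 14$ ($X = 3 - -11 = 3 + 11 = 14$)
$A{\left(t \right)} = t^{\frac{3}{2}}$
$T{\left(z,N \right)} = 2 N$
$n = 8$ ($n = 2 \cdot 4 = 8$)
$V = -19276$ ($V = \left(114 + 8\right) \left(-76 - 82\right) = 122 \left(-158\right) = -19276$)
$-949 + A{\left(X \right)} V = -949 + 14^{\frac{3}{2}} \left(-19276\right) = -949 + 14 \sqrt{14} \left(-19276\right) = -949 - 269864 \sqrt{14}$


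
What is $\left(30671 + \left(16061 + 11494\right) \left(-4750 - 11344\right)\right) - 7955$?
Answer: $-443447454$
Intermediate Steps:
$\left(30671 + \left(16061 + 11494\right) \left(-4750 - 11344\right)\right) - 7955 = \left(30671 + 27555 \left(-16094\right)\right) - 7955 = \left(30671 - 443470170\right) - 7955 = -443439499 - 7955 = -443447454$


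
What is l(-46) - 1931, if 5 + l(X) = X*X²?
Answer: -99272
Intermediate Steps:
l(X) = -5 + X³ (l(X) = -5 + X*X² = -5 + X³)
l(-46) - 1931 = (-5 + (-46)³) - 1931 = (-5 - 97336) - 1931 = -97341 - 1931 = -99272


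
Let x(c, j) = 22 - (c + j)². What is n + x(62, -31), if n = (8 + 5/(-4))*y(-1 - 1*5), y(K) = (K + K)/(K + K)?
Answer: -3729/4 ≈ -932.25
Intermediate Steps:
y(K) = 1 (y(K) = (2*K)/((2*K)) = (2*K)*(1/(2*K)) = 1)
n = 27/4 (n = (8 + 5/(-4))*1 = (8 + 5*(-¼))*1 = (8 - 5/4)*1 = (27/4)*1 = 27/4 ≈ 6.7500)
n + x(62, -31) = 27/4 + (22 - (62 - 31)²) = 27/4 + (22 - 1*31²) = 27/4 + (22 - 1*961) = 27/4 + (22 - 961) = 27/4 - 939 = -3729/4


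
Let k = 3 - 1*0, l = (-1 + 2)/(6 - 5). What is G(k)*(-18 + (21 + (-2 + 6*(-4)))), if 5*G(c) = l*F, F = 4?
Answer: -92/5 ≈ -18.400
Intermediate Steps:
l = 1 (l = 1/1 = 1*1 = 1)
k = 3 (k = 3 + 0 = 3)
G(c) = 4/5 (G(c) = (1*4)/5 = (1/5)*4 = 4/5)
G(k)*(-18 + (21 + (-2 + 6*(-4)))) = 4*(-18 + (21 + (-2 + 6*(-4))))/5 = 4*(-18 + (21 + (-2 - 24)))/5 = 4*(-18 + (21 - 26))/5 = 4*(-18 - 5)/5 = (4/5)*(-23) = -92/5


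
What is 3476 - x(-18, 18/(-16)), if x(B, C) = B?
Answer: 3494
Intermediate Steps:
3476 - x(-18, 18/(-16)) = 3476 - 1*(-18) = 3476 + 18 = 3494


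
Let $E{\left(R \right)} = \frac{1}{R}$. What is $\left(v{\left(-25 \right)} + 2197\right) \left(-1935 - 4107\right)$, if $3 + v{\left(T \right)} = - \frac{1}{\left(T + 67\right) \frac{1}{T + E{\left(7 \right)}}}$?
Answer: $- \frac{649726470}{49} \approx -1.326 \cdot 10^{7}$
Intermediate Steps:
$v{\left(T \right)} = -3 - \frac{\frac{1}{7} + T}{67 + T}$ ($v{\left(T \right)} = -3 - \frac{1}{\left(T + 67\right) \frac{1}{T + \frac{1}{7}}} = -3 - \frac{1}{\left(67 + T\right) \frac{1}{T + \frac{1}{7}}} = -3 - \frac{1}{\left(67 + T\right) \frac{1}{\frac{1}{7} + T}} = -3 - \frac{1}{\frac{1}{\frac{1}{7} + T} \left(67 + T\right)} = -3 - \frac{\frac{1}{7} + T}{67 + T}$)
$\left(v{\left(-25 \right)} + 2197\right) \left(-1935 - 4107\right) = \left(\frac{4 \left(-352 - -175\right)}{7 \left(67 - 25\right)} + 2197\right) \left(-1935 - 4107\right) = \left(\frac{4 \left(-352 + 175\right)}{7 \cdot 42} + 2197\right) \left(-6042\right) = \left(\frac{4}{7} \cdot \frac{1}{42} \left(-177\right) + 2197\right) \left(-6042\right) = \left(- \frac{118}{49} + 2197\right) \left(-6042\right) = \frac{107535}{49} \left(-6042\right) = - \frac{649726470}{49}$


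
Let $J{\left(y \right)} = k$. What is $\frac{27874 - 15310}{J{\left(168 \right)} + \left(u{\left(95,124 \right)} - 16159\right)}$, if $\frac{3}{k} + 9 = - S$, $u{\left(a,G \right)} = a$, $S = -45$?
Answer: $- \frac{150768}{192767} \approx -0.78213$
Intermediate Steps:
$k = \frac{1}{12}$ ($k = \frac{3}{-9 - -45} = \frac{3}{-9 + 45} = \frac{3}{36} = 3 \cdot \frac{1}{36} = \frac{1}{12} \approx 0.083333$)
$J{\left(y \right)} = \frac{1}{12}$
$\frac{27874 - 15310}{J{\left(168 \right)} + \left(u{\left(95,124 \right)} - 16159\right)} = \frac{27874 - 15310}{\frac{1}{12} + \left(95 - 16159\right)} = \frac{12564}{\frac{1}{12} - 16064} = \frac{12564}{- \frac{192767}{12}} = 12564 \left(- \frac{12}{192767}\right) = - \frac{150768}{192767}$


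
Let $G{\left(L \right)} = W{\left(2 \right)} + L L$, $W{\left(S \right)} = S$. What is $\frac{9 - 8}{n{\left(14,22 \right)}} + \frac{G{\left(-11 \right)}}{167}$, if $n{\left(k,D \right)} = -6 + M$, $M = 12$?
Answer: $\frac{905}{1002} \approx 0.90319$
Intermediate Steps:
$n{\left(k,D \right)} = 6$ ($n{\left(k,D \right)} = -6 + 12 = 6$)
$G{\left(L \right)} = 2 + L^{2}$ ($G{\left(L \right)} = 2 + L L = 2 + L^{2}$)
$\frac{9 - 8}{n{\left(14,22 \right)}} + \frac{G{\left(-11 \right)}}{167} = \frac{9 - 8}{6} + \frac{2 + \left(-11\right)^{2}}{167} = \left(9 - 8\right) \frac{1}{6} + \left(2 + 121\right) \frac{1}{167} = 1 \cdot \frac{1}{6} + 123 \cdot \frac{1}{167} = \frac{1}{6} + \frac{123}{167} = \frac{905}{1002}$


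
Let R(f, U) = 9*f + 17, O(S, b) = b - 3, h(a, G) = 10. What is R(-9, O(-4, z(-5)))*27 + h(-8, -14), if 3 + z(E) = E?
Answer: -1718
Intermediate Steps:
z(E) = -3 + E
O(S, b) = -3 + b
R(f, U) = 17 + 9*f
R(-9, O(-4, z(-5)))*27 + h(-8, -14) = (17 + 9*(-9))*27 + 10 = (17 - 81)*27 + 10 = -64*27 + 10 = -1728 + 10 = -1718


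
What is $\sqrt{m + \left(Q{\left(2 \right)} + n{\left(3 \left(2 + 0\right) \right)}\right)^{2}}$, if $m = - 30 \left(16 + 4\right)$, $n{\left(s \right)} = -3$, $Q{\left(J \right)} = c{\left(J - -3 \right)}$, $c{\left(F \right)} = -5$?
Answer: $2 i \sqrt{134} \approx 23.152 i$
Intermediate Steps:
$Q{\left(J \right)} = -5$
$m = -600$ ($m = \left(-30\right) 20 = -600$)
$\sqrt{m + \left(Q{\left(2 \right)} + n{\left(3 \left(2 + 0\right) \right)}\right)^{2}} = \sqrt{-600 + \left(-5 - 3\right)^{2}} = \sqrt{-600 + \left(-8\right)^{2}} = \sqrt{-600 + 64} = \sqrt{-536} = 2 i \sqrt{134}$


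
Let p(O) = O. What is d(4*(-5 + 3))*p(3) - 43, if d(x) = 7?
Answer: -22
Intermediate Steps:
d(4*(-5 + 3))*p(3) - 43 = 7*3 - 43 = 21 - 43 = -22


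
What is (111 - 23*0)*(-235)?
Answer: -26085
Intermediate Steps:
(111 - 23*0)*(-235) = (111 + 0)*(-235) = 111*(-235) = -26085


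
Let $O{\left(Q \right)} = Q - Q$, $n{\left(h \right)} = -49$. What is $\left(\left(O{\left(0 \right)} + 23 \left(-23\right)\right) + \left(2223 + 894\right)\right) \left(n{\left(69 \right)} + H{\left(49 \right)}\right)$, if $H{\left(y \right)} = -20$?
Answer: $-178572$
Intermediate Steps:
$O{\left(Q \right)} = 0$
$\left(\left(O{\left(0 \right)} + 23 \left(-23\right)\right) + \left(2223 + 894\right)\right) \left(n{\left(69 \right)} + H{\left(49 \right)}\right) = \left(\left(0 + 23 \left(-23\right)\right) + \left(2223 + 894\right)\right) \left(-49 - 20\right) = \left(\left(0 - 529\right) + 3117\right) \left(-69\right) = \left(-529 + 3117\right) \left(-69\right) = 2588 \left(-69\right) = -178572$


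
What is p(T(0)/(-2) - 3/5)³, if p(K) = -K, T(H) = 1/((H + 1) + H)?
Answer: 1331/1000 ≈ 1.3310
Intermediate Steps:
T(H) = 1/(1 + 2*H) (T(H) = 1/((1 + H) + H) = 1/(1 + 2*H))
p(T(0)/(-2) - 3/5)³ = (-(1/((1 + 2*0)*(-2)) - 3/5))³ = (-(-½/(1 + 0) - 3*⅕))³ = (-(-½/1 - ⅗))³ = (-(1*(-½) - ⅗))³ = (-(-½ - ⅗))³ = (-1*(-11/10))³ = (11/10)³ = 1331/1000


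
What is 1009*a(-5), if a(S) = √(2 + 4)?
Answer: 1009*√6 ≈ 2471.5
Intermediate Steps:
a(S) = √6
1009*a(-5) = 1009*√6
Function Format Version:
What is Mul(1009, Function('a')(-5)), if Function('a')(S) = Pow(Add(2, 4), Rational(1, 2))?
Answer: Mul(1009, Pow(6, Rational(1, 2))) ≈ 2471.5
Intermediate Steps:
Function('a')(S) = Pow(6, Rational(1, 2))
Mul(1009, Function('a')(-5)) = Mul(1009, Pow(6, Rational(1, 2)))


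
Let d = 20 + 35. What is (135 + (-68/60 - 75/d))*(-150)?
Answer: -218630/11 ≈ -19875.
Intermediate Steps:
d = 55
(135 + (-68/60 - 75/d))*(-150) = (135 + (-68/60 - 75/55))*(-150) = (135 + (-68*1/60 - 75*1/55))*(-150) = (135 + (-17/15 - 15/11))*(-150) = (135 - 412/165)*(-150) = (21863/165)*(-150) = -218630/11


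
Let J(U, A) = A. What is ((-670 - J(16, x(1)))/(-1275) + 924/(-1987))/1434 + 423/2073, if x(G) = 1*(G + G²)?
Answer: 85391989129/418392605325 ≈ 0.20410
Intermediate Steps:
x(G) = G + G²
((-670 - J(16, x(1)))/(-1275) + 924/(-1987))/1434 + 423/2073 = ((-670 - (1 + 1))/(-1275) + 924/(-1987))/1434 + 423/2073 = ((-670 - 2)*(-1/1275) + 924*(-1/1987))*(1/1434) + 423*(1/2073) = ((-670 - 1*2)*(-1/1275) - 924/1987)*(1/1434) + 141/691 = ((-670 - 2)*(-1/1275) - 924/1987)*(1/1434) + 141/691 = (-672*(-1/1275) - 924/1987)*(1/1434) + 141/691 = (224/425 - 924/1987)*(1/1434) + 141/691 = (52388/844475)*(1/1434) + 141/691 = 26194/605488575 + 141/691 = 85391989129/418392605325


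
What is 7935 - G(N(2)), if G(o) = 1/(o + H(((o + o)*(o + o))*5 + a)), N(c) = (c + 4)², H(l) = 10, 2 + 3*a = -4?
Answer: 365009/46 ≈ 7935.0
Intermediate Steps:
a = -2 (a = -⅔ + (⅓)*(-4) = -⅔ - 4/3 = -2)
N(c) = (4 + c)²
G(o) = 1/(10 + o) (G(o) = 1/(o + 10) = 1/(10 + o))
7935 - G(N(2)) = 7935 - 1/(10 + (4 + 2)²) = 7935 - 1/(10 + 6²) = 7935 - 1/(10 + 36) = 7935 - 1/46 = 365009/46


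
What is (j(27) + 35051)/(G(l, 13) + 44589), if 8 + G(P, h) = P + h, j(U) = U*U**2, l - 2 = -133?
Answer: 54734/44463 ≈ 1.2310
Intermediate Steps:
l = -131 (l = 2 - 133 = -131)
j(U) = U**3
G(P, h) = -8 + P + h (G(P, h) = -8 + (P + h) = -8 + P + h)
(j(27) + 35051)/(G(l, 13) + 44589) = (27**3 + 35051)/((-8 - 131 + 13) + 44589) = (19683 + 35051)/(-126 + 44589) = 54734/44463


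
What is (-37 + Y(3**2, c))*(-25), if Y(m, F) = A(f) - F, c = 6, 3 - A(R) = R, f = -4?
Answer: 900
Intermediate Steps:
A(R) = 3 - R
Y(m, F) = 7 - F (Y(m, F) = (3 - 1*(-4)) - F = (3 + 4) - F = 7 - F)
(-37 + Y(3**2, c))*(-25) = (-37 + (7 - 1*6))*(-25) = (-37 + (7 - 6))*(-25) = (-37 + 1)*(-25) = -36*(-25) = 900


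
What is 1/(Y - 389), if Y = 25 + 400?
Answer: 1/36 ≈ 0.027778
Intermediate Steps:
Y = 425
1/(Y - 389) = 1/(425 - 389) = 1/36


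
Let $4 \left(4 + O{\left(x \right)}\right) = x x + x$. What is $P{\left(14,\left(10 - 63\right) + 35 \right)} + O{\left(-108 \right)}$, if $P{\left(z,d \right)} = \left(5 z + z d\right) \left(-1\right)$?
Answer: $3067$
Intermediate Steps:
$O{\left(x \right)} = -4 + \frac{x}{4} + \frac{x^{2}}{4}$ ($O{\left(x \right)} = -4 + \frac{x x + x}{4} = -4 + \frac{x^{2} + x}{4} = -4 + \frac{x + x^{2}}{4} = -4 + \left(\frac{x}{4} + \frac{x^{2}}{4}\right) = -4 + \frac{x}{4} + \frac{x^{2}}{4}$)
$P{\left(z,d \right)} = - 5 z - d z$ ($P{\left(z,d \right)} = \left(5 z + d z\right) \left(-1\right) = - 5 z - d z$)
$P{\left(14,\left(10 - 63\right) + 35 \right)} + O{\left(-108 \right)} = \left(-1\right) 14 \left(5 + \left(\left(10 - 63\right) + 35\right)\right) + \left(-4 + \frac{1}{4} \left(-108\right) + \frac{\left(-108\right)^{2}}{4}\right) = \left(-1\right) 14 \left(5 + \left(-53 + 35\right)\right) - -2885 = \left(-1\right) 14 \left(5 - 18\right) - -2885 = \left(-1\right) 14 \left(-13\right) + 2885 = 182 + 2885 = 3067$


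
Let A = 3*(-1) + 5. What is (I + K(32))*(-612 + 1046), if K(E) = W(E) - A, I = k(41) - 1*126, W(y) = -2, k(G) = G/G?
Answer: -55986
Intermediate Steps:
k(G) = 1
A = 2 (A = -3 + 5 = 2)
I = -125 (I = 1 - 1*126 = 1 - 126 = -125)
K(E) = -4 (K(E) = -2 - 1*2 = -2 - 2 = -4)
(I + K(32))*(-612 + 1046) = (-125 - 4)*(-612 + 1046) = -129*434 = -55986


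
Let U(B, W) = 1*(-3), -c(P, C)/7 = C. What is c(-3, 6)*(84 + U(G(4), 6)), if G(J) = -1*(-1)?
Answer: -3402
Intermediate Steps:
c(P, C) = -7*C
G(J) = 1
U(B, W) = -3
c(-3, 6)*(84 + U(G(4), 6)) = (-7*6)*(84 - 3) = -42*81 = -3402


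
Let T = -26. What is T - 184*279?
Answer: -51362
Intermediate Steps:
T - 184*279 = -26 - 184*279 = -26 - 51336 = -51362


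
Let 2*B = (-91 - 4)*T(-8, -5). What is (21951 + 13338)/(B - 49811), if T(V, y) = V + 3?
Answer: -23526/33049 ≈ -0.71185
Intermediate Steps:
T(V, y) = 3 + V
B = 475/2 (B = ((-91 - 4)*(3 - 8))/2 = (-95*(-5))/2 = (1/2)*475 = 475/2 ≈ 237.50)
(21951 + 13338)/(B - 49811) = (21951 + 13338)/(475/2 - 49811) = 35289/(-99147/2) = 35289*(-2/99147) = -23526/33049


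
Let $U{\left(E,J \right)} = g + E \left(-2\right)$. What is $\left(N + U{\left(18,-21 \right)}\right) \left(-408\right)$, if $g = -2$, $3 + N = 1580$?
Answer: $-627912$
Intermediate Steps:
$N = 1577$ ($N = -3 + 1580 = 1577$)
$U{\left(E,J \right)} = -2 - 2 E$ ($U{\left(E,J \right)} = -2 + E \left(-2\right) = -2 - 2 E$)
$\left(N + U{\left(18,-21 \right)}\right) \left(-408\right) = \left(1577 - 38\right) \left(-408\right) = 1539 \left(-408\right) = -627912$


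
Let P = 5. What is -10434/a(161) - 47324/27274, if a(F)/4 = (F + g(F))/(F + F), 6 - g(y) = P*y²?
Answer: 59513893/12518766 ≈ 4.7540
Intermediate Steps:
g(y) = 6 - 5*y²
a(F) = 2*(6 + F - 5*F²)/F (a(F) = 4*((F + (6 - 5*F²))/(F + F)) = 4*((6 + F - 5*F²)/((2*F))) = 4*((6 + F - 5*F²)*(1/(2*F))) = 4*((6 + F - 5*F²)/(2*F)) = 2*(6 + F - 5*F²)/F)
-10434/a(161) - 47324/27274 = -10434/(2 - 10*161 + 12/161) - 47324/27274 = -10434/(2 - 1610 + 12*(1/161)) - 47324*1/27274 = -10434/(2 - 1610 + 12/161) - 23662/13637 = -10434/(-258876/161) - 23662/13637 = -10434*(-161/258876) - 23662/13637 = 5957/918 - 23662/13637 = 59513893/12518766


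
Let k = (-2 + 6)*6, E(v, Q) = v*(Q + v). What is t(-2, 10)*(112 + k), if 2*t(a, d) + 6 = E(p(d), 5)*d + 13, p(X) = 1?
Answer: 4556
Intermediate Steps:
t(a, d) = 7/2 + 3*d (t(a, d) = -3 + ((1*(5 + 1))*d + 13)/2 = -3 + ((1*6)*d + 13)/2 = -3 + (6*d + 13)/2 = -3 + (13 + 6*d)/2 = -3 + (13/2 + 3*d) = 7/2 + 3*d)
k = 24 (k = 4*6 = 24)
t(-2, 10)*(112 + k) = (7/2 + 3*10)*(112 + 24) = (7/2 + 30)*136 = (67/2)*136 = 4556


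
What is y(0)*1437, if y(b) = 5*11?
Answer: 79035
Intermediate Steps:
y(b) = 55
y(0)*1437 = 55*1437 = 79035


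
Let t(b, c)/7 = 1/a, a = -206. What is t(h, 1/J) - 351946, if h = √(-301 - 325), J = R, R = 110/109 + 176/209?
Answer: -72500883/206 ≈ -3.5195e+5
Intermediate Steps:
R = 3834/2071 (R = 110*(1/109) + 176*(1/209) = 110/109 + 16/19 = 3834/2071 ≈ 1.8513)
J = 3834/2071 ≈ 1.8513
h = I*√626 (h = √(-626) = I*√626 ≈ 25.02*I)
t(b, c) = -7/206 (t(b, c) = 7/(-206) = 7*(-1/206) = -7/206)
t(h, 1/J) - 351946 = -7/206 - 351946 = -72500883/206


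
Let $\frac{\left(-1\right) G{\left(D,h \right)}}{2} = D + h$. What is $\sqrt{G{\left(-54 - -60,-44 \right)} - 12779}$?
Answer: $i \sqrt{12703} \approx 112.71 i$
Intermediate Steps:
$G{\left(D,h \right)} = - 2 D - 2 h$ ($G{\left(D,h \right)} = - 2 \left(D + h\right) = - 2 D - 2 h$)
$\sqrt{G{\left(-54 - -60,-44 \right)} - 12779} = \sqrt{\left(- 2 \left(-54 - -60\right) - -88\right) - 12779} = \sqrt{\left(- 2 \left(-54 + 60\right) + 88\right) - 12779} = \sqrt{\left(\left(-2\right) 6 + 88\right) - 12779} = \sqrt{\left(-12 + 88\right) - 12779} = \sqrt{76 - 12779} = \sqrt{-12703} = i \sqrt{12703}$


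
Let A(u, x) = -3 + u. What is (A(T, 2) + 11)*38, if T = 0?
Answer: 304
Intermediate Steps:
(A(T, 2) + 11)*38 = ((-3 + 0) + 11)*38 = (-3 + 11)*38 = 8*38 = 304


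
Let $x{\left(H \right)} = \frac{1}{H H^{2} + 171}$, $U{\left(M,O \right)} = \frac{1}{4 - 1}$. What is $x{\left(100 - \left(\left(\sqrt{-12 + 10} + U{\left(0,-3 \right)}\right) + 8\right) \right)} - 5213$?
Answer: $\frac{- 108360764719 i - 3547816623 \sqrt{2}}{680571 \sqrt{2} + 20786642 i} \approx -5213.0 + 2.3842 \cdot 10^{-7} i$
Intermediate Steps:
$U{\left(M,O \right)} = \frac{1}{3}$
$x{\left(H \right)} = \frac{1}{171 + H^{3}}$ ($x{\left(H \right)} = \frac{1}{H^{3} + 171} = \frac{1}{171 + H^{3}}$)
$x{\left(100 - \left(\left(\sqrt{-12 + 10} + U{\left(0,-3 \right)}\right) + 8\right) \right)} - 5213 = \frac{1}{171 + \left(100 - \left(\left(\sqrt{-12 + 10} + \frac{1}{3}\right) + 8\right)\right)^{3}} - 5213 = \frac{1}{171 + \left(100 - \left(\left(\sqrt{-2} + \frac{1}{3}\right) + 8\right)\right)^{3}} - 5213 = \frac{1}{171 + \left(100 - \left(\left(i \sqrt{2} + \frac{1}{3}\right) + 8\right)\right)^{3}} - 5213 = \frac{1}{171 + \left(100 - \left(\left(\frac{1}{3} + i \sqrt{2}\right) + 8\right)\right)^{3}} - 5213 = \frac{1}{171 + \left(100 - \left(\frac{25}{3} + i \sqrt{2}\right)\right)^{3}} - 5213 = \frac{1}{171 + \left(\frac{275}{3} - i \sqrt{2}\right)^{3}} - 5213 = -5213 + \frac{1}{171 + \left(\frac{275}{3} - i \sqrt{2}\right)^{3}}$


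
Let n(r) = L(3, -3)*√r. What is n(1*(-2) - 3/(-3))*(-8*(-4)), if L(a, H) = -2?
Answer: -64*I ≈ -64.0*I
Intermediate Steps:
n(r) = -2*√r
n(1*(-2) - 3/(-3))*(-8*(-4)) = (-2*√(1*(-2) - 3/(-3)))*(-8*(-4)) = -2*√(-2 - 3*(-⅓))*32 = -2*√(-2 + 1)*32 = -2*I*32 = -64*I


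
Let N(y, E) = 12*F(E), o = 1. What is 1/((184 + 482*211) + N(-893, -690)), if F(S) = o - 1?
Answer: 1/101886 ≈ 9.8149e-6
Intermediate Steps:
F(S) = 0 (F(S) = 1 - 1 = 0)
N(y, E) = 0 (N(y, E) = 12*0 = 0)
1/((184 + 482*211) + N(-893, -690)) = 1/((184 + 482*211) + 0) = 1/((184 + 101702) + 0) = 1/(101886 + 0) = 1/101886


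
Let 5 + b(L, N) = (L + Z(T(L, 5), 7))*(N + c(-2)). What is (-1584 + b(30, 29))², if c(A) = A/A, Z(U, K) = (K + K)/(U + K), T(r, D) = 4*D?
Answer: 36735721/81 ≈ 4.5353e+5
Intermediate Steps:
Z(U, K) = 2*K/(K + U) (Z(U, K) = (2*K)/(K + U) = 2*K/(K + U))
c(A) = 1
b(L, N) = -5 + (1 + N)*(14/27 + L) (b(L, N) = -5 + (L + 2*7/(7 + 4*5))*(N + 1) = -5 + (L + 2*7/(7 + 20))*(1 + N) = -5 + (L + 2*7/27)*(1 + N) = -5 + (L + 2*7*(1/27))*(1 + N) = -5 + (L + 14/27)*(1 + N) = -5 + (14/27 + L)*(1 + N) = -5 + (1 + N)*(14/27 + L))
(-1584 + b(30, 29))² = (-1584 + (-121/27 + 30 + (14/27)*29 + 30*29))² = (-1584 + (-121/27 + 30 + 406/27 + 870))² = (-1584 + 8195/9)² = (-6061/9)² = 36735721/81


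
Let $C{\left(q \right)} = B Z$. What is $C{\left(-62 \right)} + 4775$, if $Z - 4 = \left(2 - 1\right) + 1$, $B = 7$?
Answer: $4817$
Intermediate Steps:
$Z = 6$ ($Z = 4 + \left(\left(2 - 1\right) + 1\right) = 4 + \left(1 + 1\right) = 4 + 2 = 6$)
$C{\left(q \right)} = 42$ ($C{\left(q \right)} = 7 \cdot 6 = 42$)
$C{\left(-62 \right)} + 4775 = 42 + 4775 = 4817$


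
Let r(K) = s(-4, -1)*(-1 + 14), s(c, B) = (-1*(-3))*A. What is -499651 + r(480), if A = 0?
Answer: -499651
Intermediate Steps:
s(c, B) = 0 (s(c, B) = -1*(-3)*0 = 3*0 = 0)
r(K) = 0 (r(K) = 0*(-1 + 14) = 0*13 = 0)
-499651 + r(480) = -499651 + 0 = -499651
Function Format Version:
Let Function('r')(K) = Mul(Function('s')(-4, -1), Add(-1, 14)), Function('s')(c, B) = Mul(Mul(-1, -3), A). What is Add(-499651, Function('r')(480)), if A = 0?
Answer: -499651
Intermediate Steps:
Function('s')(c, B) = 0 (Function('s')(c, B) = Mul(Mul(-1, -3), 0) = Mul(3, 0) = 0)
Function('r')(K) = 0 (Function('r')(K) = Mul(0, Add(-1, 14)) = Mul(0, 13) = 0)
Add(-499651, Function('r')(480)) = Add(-499651, 0) = -499651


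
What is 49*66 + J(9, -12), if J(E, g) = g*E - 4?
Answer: 3122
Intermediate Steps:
J(E, g) = -4 + E*g (J(E, g) = E*g - 4 = -4 + E*g)
49*66 + J(9, -12) = 49*66 + (-4 + 9*(-12)) = 3234 + (-4 - 108) = 3234 - 112 = 3122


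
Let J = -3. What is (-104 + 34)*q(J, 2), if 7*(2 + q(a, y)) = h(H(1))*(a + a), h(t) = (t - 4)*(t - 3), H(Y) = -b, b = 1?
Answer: 1340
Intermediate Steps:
H(Y) = -1 (H(Y) = -1*1 = -1)
h(t) = (-4 + t)*(-3 + t)
q(a, y) = -2 + 40*a/7 (q(a, y) = -2 + ((12 + (-1)² - 7*(-1))*(a + a))/7 = -2 + ((12 + 1 + 7)*(2*a))/7 = -2 + (20*(2*a))/7 = -2 + (40*a)/7 = -2 + 40*a/7)
(-104 + 34)*q(J, 2) = (-104 + 34)*(-2 + (40/7)*(-3)) = -70*(-2 - 120/7) = -70*(-134/7) = 1340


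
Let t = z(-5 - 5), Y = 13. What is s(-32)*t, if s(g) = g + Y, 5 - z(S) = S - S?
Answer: -95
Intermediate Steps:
z(S) = 5 (z(S) = 5 - (S - S) = 5 - 1*0 = 5 + 0 = 5)
s(g) = 13 + g (s(g) = g + 13 = 13 + g)
t = 5
s(-32)*t = (13 - 32)*5 = -19*5 = -95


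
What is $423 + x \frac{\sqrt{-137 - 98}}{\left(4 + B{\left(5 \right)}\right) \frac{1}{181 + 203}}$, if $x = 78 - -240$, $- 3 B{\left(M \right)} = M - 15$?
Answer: $423 + \frac{183168 i \sqrt{235}}{11} \approx 423.0 + 2.5526 \cdot 10^{5} i$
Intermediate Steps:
$B{\left(M \right)} = 5 - \frac{M}{3}$ ($B{\left(M \right)} = - \frac{M - 15}{3} = - \frac{-15 + M}{3} = 5 - \frac{M}{3}$)
$x = 318$ ($x = 78 + 240 = 318$)
$423 + x \frac{\sqrt{-137 - 98}}{\left(4 + B{\left(5 \right)}\right) \frac{1}{181 + 203}} = 423 + 318 \frac{\sqrt{-137 - 98}}{\left(4 + \left(5 - \frac{5}{3}\right)\right) \frac{1}{181 + 203}} = 423 + 318 \frac{\sqrt{-235}}{\left(4 + \left(5 - \frac{5}{3}\right)\right) \frac{1}{384}} = 423 + 318 \frac{i \sqrt{235}}{\left(4 + \frac{10}{3}\right) \frac{1}{384}} = 423 + 318 \frac{i \sqrt{235}}{\frac{22}{3} \cdot \frac{1}{384}} = 423 + 318 \frac{i \sqrt{235}}{\frac{11}{576}} = 423 + 318 i \sqrt{235} \cdot \frac{576}{11} = 423 + 318 \frac{576 i \sqrt{235}}{11} = 423 + \frac{183168 i \sqrt{235}}{11}$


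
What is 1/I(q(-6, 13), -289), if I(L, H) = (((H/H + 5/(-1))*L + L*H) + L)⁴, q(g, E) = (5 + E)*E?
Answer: 1/21796905204284461056 ≈ 4.5878e-20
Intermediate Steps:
q(g, E) = E*(5 + E)
I(L, H) = (-3*L + H*L)⁴ (I(L, H) = (((1 + 5*(-1))*L + H*L) + L)⁴ = (((1 - 5)*L + H*L) + L)⁴ = ((-4*L + H*L) + L)⁴ = (-3*L + H*L)⁴)
1/I(q(-6, 13), -289) = 1/((13*(5 + 13))⁴*(-3 - 289)⁴) = 1/((13*18)⁴*(-292)⁴) = 1/(234⁴*7269949696) = 1/(2998219536*7269949696) = 1/21796905204284461056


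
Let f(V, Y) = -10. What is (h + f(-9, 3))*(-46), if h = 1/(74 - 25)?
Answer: 22494/49 ≈ 459.06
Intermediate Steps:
h = 1/49 ≈ 0.020408
(h + f(-9, 3))*(-46) = (1/49 - 10)*(-46) = -489/49*(-46) = 22494/49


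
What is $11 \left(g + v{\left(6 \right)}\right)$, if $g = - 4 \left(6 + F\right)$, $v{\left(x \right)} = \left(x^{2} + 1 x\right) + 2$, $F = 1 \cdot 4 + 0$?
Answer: $44$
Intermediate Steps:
$F = 4$ ($F = 4 + 0 = 4$)
$v{\left(x \right)} = 2 + x + x^{2}$ ($v{\left(x \right)} = \left(x^{2} + x\right) + 2 = \left(x + x^{2}\right) + 2 = 2 + x + x^{2}$)
$g = -40$ ($g = - 4 \left(6 + 4\right) = \left(-4\right) 10 = -40$)
$11 \left(g + v{\left(6 \right)}\right) = 11 \left(-40 + \left(2 + 6 + 6^{2}\right)\right) = 11 \left(-40 + \left(2 + 6 + 36\right)\right) = 11 \left(-40 + 44\right) = 11 \cdot 4 = 44$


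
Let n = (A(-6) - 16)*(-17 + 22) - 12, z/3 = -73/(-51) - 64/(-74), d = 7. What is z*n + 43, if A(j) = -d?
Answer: -523244/629 ≈ -831.87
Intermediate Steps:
z = 4333/629 (z = 3*(-73/(-51) - 64/(-74)) = 3*(-73*(-1/51) - 64*(-1/74)) = 3*(73/51 + 32/37) = 3*(4333/1887) = 4333/629 ≈ 6.8887)
A(j) = -7 (A(j) = -1*7 = -7)
n = -127 (n = (-7 - 16)*(-17 + 22) - 12 = -23*5 - 12 = -115 - 12 = -127)
z*n + 43 = (4333/629)*(-127) + 43 = -550291/629 + 43 = -523244/629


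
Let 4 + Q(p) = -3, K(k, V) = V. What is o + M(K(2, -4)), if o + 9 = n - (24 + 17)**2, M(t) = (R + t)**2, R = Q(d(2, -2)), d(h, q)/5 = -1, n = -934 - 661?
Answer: -3164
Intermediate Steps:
n = -1595
d(h, q) = -5 (d(h, q) = 5*(-1) = -5)
Q(p) = -7 (Q(p) = -4 - 3 = -7)
R = -7
M(t) = (-7 + t)**2
o = -3285 (o = -9 + (-1595 - (24 + 17)**2) = -9 + (-1595 - 1*41**2) = -9 + (-1595 - 1*1681) = -9 + (-1595 - 1681) = -9 - 3276 = -3285)
o + M(K(2, -4)) = -3285 + (-7 - 4)**2 = -3285 + (-11)**2 = -3285 + 121 = -3164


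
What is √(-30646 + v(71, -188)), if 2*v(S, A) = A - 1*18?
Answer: I*√30749 ≈ 175.35*I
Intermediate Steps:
v(S, A) = -9 + A/2 (v(S, A) = (A - 1*18)/2 = (A - 18)/2 = (-18 + A)/2 = -9 + A/2)
√(-30646 + v(71, -188)) = √(-30646 + (-9 + (½)*(-188))) = √(-30646 + (-9 - 94)) = √(-30646 - 103) = √(-30749) = I*√30749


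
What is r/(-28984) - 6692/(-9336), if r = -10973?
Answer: 37050607/33824328 ≈ 1.0954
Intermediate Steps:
r/(-28984) - 6692/(-9336) = -10973/(-28984) - 6692/(-9336) = -10973*(-1/28984) - 6692*(-1/9336) = 10973/28984 + 1673/2334 = 37050607/33824328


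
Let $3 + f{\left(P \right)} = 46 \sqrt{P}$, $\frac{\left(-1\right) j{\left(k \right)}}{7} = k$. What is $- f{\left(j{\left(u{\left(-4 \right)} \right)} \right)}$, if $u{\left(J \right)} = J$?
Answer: $3 - 92 \sqrt{7} \approx -240.41$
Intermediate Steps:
$j{\left(k \right)} = - 7 k$
$f{\left(P \right)} = -3 + 46 \sqrt{P}$
$- f{\left(j{\left(u{\left(-4 \right)} \right)} \right)} = - (-3 + 46 \sqrt{\left(-7\right) \left(-4\right)}) = - (-3 + 46 \sqrt{28}) = - (-3 + 46 \cdot 2 \sqrt{7}) = - (-3 + 92 \sqrt{7}) = 3 - 92 \sqrt{7}$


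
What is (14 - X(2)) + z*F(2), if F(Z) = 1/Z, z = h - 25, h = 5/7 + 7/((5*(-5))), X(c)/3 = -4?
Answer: 4801/350 ≈ 13.717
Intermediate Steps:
X(c) = -12 (X(c) = 3*(-4) = -12)
h = 76/175 (h = 5*(⅐) + 7/(-25) = 5/7 + 7*(-1/25) = 5/7 - 7/25 = 76/175 ≈ 0.43429)
z = -4299/175 (z = 76/175 - 25 = -4299/175 ≈ -24.566)
(14 - X(2)) + z*F(2) = (14 - 1*(-12)) - 4299/175/2 = (14 + 12) - 4299/175*½ = 26 - 4299/350 = 4801/350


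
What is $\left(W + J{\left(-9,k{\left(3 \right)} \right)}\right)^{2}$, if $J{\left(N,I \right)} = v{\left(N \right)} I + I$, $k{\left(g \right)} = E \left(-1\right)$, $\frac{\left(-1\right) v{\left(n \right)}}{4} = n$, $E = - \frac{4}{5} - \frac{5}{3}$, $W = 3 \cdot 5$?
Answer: $\frac{2540836}{225} \approx 11293.0$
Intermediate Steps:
$W = 15$
$E = - \frac{37}{15}$ ($E = \left(-4\right) \frac{1}{5} - \frac{5}{3} = - \frac{4}{5} - \frac{5}{3} = - \frac{37}{15} \approx -2.4667$)
$v{\left(n \right)} = - 4 n$
$k{\left(g \right)} = \frac{37}{15}$ ($k{\left(g \right)} = \left(- \frac{37}{15}\right) \left(-1\right) = \frac{37}{15}$)
$J{\left(N,I \right)} = I - 4 I N$ ($J{\left(N,I \right)} = - 4 N I + I = - 4 I N + I = I - 4 I N$)
$\left(W + J{\left(-9,k{\left(3 \right)} \right)}\right)^{2} = \left(15 + \frac{37 \left(1 - -36\right)}{15}\right)^{2} = \left(15 + \frac{37 \left(1 + 36\right)}{15}\right)^{2} = \left(15 + \frac{37}{15} \cdot 37\right)^{2} = \left(15 + \frac{1369}{15}\right)^{2} = \left(\frac{1594}{15}\right)^{2} = \frac{2540836}{225}$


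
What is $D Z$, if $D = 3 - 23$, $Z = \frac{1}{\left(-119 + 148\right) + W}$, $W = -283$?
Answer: $\frac{10}{127} \approx 0.07874$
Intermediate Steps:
$Z = - \frac{1}{254}$ ($Z = \frac{1}{\left(-119 + 148\right) - 283} = \frac{1}{29 - 283} = \frac{1}{-254} = - \frac{1}{254} \approx -0.003937$)
$D = -20$ ($D = 3 - 23 = -20$)
$D Z = \left(-20\right) \left(- \frac{1}{254}\right) = \frac{10}{127}$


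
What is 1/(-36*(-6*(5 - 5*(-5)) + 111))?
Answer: 1/2484 ≈ 0.00040258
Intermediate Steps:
1/(-36*(-6*(5 - 5*(-5)) + 111)) = 1/(-36*(-6*(5 + 25) + 111)) = 1/(-36*(-6*30 + 111)) = 1/(-36*(-180 + 111)) = 1/(-36*(-69)) = 1/2484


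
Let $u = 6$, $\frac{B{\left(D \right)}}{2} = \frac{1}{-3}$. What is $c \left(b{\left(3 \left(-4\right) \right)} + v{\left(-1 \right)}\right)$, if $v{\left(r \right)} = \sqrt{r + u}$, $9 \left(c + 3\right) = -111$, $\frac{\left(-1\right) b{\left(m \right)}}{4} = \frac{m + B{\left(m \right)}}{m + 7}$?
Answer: $\frac{6992}{45} - \frac{46 \sqrt{5}}{3} \approx 121.09$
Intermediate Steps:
$B{\left(D \right)} = - \frac{2}{3}$ ($B{\left(D \right)} = \frac{2}{-3} = 2 \left(- \frac{1}{3}\right) = - \frac{2}{3}$)
$b{\left(m \right)} = - \frac{4 \left(- \frac{2}{3} + m\right)}{7 + m}$ ($b{\left(m \right)} = - 4 \frac{m - \frac{2}{3}}{m + 7} = - 4 \frac{- \frac{2}{3} + m}{7 + m} = - \frac{4 \left(- \frac{2}{3} + m\right)}{7 + m}$)
$c = - \frac{46}{3}$ ($c = -3 + \frac{1}{9} \left(-111\right) = -3 - \frac{37}{3} = - \frac{46}{3} \approx -15.333$)
$v{\left(r \right)} = \sqrt{6 + r}$ ($v{\left(r \right)} = \sqrt{r + 6} = \sqrt{6 + r}$)
$c \left(b{\left(3 \left(-4\right) \right)} + v{\left(-1 \right)}\right) = - \frac{46 \left(\frac{4 \left(2 - 3 \cdot 3 \left(-4\right)\right)}{3 \left(7 + 3 \left(-4\right)\right)} + \sqrt{6 - 1}\right)}{3} = - \frac{46 \left(\frac{4 \left(2 - -36\right)}{3 \left(7 - 12\right)} + \sqrt{5}\right)}{3} = - \frac{46 \left(\frac{4 \left(2 + 36\right)}{3 \left(-5\right)} + \sqrt{5}\right)}{3} = - \frac{46 \left(\frac{4}{3} \left(- \frac{1}{5}\right) 38 + \sqrt{5}\right)}{3} = - \frac{46 \left(- \frac{152}{15} + \sqrt{5}\right)}{3} = \frac{6992}{45} - \frac{46 \sqrt{5}}{3}$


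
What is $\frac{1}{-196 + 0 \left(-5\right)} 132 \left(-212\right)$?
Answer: $\frac{6996}{49} \approx 142.78$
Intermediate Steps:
$\frac{1}{-196 + 0 \left(-5\right)} 132 \left(-212\right) = \frac{1}{-196 + 0} \cdot 132 \left(-212\right) = \frac{1}{-196} \cdot 132 \left(-212\right) = \left(- \frac{1}{196}\right) 132 \left(-212\right) = \left(- \frac{33}{49}\right) \left(-212\right) = \frac{6996}{49}$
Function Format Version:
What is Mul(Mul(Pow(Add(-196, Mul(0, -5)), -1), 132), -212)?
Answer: Rational(6996, 49) ≈ 142.78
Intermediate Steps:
Mul(Mul(Pow(Add(-196, Mul(0, -5)), -1), 132), -212) = Mul(Mul(Pow(Add(-196, 0), -1), 132), -212) = Mul(Mul(Pow(-196, -1), 132), -212) = Mul(Mul(Rational(-1, 196), 132), -212) = Mul(Rational(-33, 49), -212) = Rational(6996, 49)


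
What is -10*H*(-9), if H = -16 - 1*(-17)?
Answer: 90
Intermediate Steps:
H = 1 (H = -16 + 17 = 1)
-10*H*(-9) = -10*1*(-9) = -10*(-9) = 90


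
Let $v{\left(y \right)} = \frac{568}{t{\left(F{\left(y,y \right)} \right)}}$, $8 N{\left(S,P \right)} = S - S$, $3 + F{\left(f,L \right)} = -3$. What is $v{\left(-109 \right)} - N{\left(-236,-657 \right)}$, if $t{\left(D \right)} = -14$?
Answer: $- \frac{284}{7} \approx -40.571$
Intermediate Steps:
$F{\left(f,L \right)} = -6$ ($F{\left(f,L \right)} = -3 - 3 = -6$)
$N{\left(S,P \right)} = 0$ ($N{\left(S,P \right)} = \frac{S - S}{8} = \frac{1}{8} \cdot 0 = 0$)
$v{\left(y \right)} = - \frac{284}{7}$ ($v{\left(y \right)} = \frac{568}{-14} = 568 \left(- \frac{1}{14}\right) = - \frac{284}{7}$)
$v{\left(-109 \right)} - N{\left(-236,-657 \right)} = - \frac{284}{7} - 0 = - \frac{284}{7} + 0 = - \frac{284}{7}$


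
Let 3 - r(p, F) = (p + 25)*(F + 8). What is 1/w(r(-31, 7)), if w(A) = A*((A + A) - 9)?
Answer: 1/16461 ≈ 6.0750e-5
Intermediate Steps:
r(p, F) = 3 - (8 + F)*(25 + p) (r(p, F) = 3 - (p + 25)*(F + 8) = 3 - (25 + p)*(8 + F) = 3 - (8 + F)*(25 + p))
w(A) = A*(-9 + 2*A) (w(A) = A*(2*A - 9) = A*(-9 + 2*A))
1/w(r(-31, 7)) = 1/((-197 - 25*7 - 8*(-31) - 1*7*(-31))*(-9 + 2*(-197 - 25*7 - 8*(-31) - 1*7*(-31)))) = 1/((-197 - 175 + 248 + 217)*(-9 + 2*(-197 - 175 + 248 + 217))) = 1/(93*(-9 + 2*93)) = 1/(93*(-9 + 186)) = 1/(93*177) = 1/16461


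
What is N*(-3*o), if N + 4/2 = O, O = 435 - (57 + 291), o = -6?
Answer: 1530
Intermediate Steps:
O = 87 (O = 435 - 1*348 = 435 - 348 = 87)
N = 85 (N = -2 + 87 = 85)
N*(-3*o) = 85*(-3*(-6)) = 85*18 = 1530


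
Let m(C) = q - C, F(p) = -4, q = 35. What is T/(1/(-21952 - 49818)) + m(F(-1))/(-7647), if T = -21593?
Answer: 3950260775877/2549 ≈ 1.5497e+9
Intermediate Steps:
m(C) = 35 - C
T/(1/(-21952 - 49818)) + m(F(-1))/(-7647) = -21593/(1/(-21952 - 49818)) + (35 - 1*(-4))/(-7647) = -21593/(1/(-71770)) + (35 + 4)*(-1/7647) = -21593/(-1/71770) + 39*(-1/7647) = -21593*(-71770) - 13/2549 = 1549729610 - 13/2549 = 3950260775877/2549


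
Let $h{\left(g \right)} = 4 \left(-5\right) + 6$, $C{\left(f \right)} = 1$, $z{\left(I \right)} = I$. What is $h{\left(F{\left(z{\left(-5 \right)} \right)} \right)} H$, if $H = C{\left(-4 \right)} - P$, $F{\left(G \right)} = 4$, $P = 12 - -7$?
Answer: $252$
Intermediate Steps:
$P = 19$ ($P = 12 + 7 = 19$)
$h{\left(g \right)} = -14$ ($h{\left(g \right)} = -20 + 6 = -14$)
$H = -18$ ($H = 1 - 19 = -18$)
$h{\left(F{\left(z{\left(-5 \right)} \right)} \right)} H = \left(-14\right) \left(-18\right) = 252$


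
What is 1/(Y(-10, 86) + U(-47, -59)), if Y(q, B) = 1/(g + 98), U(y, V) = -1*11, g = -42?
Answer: -56/615 ≈ -0.091057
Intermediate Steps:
U(y, V) = -11
Y(q, B) = 1/56 (Y(q, B) = 1/(-42 + 98) = 1/56)
1/(Y(-10, 86) + U(-47, -59)) = 1/(1/56 - 11) = 1/(-615/56) = -56/615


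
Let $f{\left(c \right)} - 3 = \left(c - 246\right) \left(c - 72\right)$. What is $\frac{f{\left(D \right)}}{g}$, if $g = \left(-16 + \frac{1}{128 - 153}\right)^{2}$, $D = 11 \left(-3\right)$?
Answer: $\frac{18311250}{160801} \approx 113.88$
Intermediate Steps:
$D = -33$
$f{\left(c \right)} = 3 + \left(-246 + c\right) \left(-72 + c\right)$ ($f{\left(c \right)} = 3 + \left(c - 246\right) \left(c - 72\right) = 3 + \left(-246 + c\right) \left(-72 + c\right)$)
$g = \frac{160801}{625}$ ($g = \left(-16 + \frac{1}{-25}\right)^{2} = \left(-16 - \frac{1}{25}\right)^{2} = \left(- \frac{401}{25}\right)^{2} = \frac{160801}{625} \approx 257.28$)
$\frac{f{\left(D \right)}}{g} = \frac{17715 + \left(-33\right)^{2} - -10494}{\frac{160801}{625}} = \left(17715 + 1089 + 10494\right) \frac{625}{160801} = 29298 \cdot \frac{625}{160801} = \frac{18311250}{160801}$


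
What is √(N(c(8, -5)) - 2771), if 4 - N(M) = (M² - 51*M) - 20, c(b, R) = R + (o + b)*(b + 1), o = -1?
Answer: I*√3153 ≈ 56.152*I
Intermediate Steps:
c(b, R) = R + (1 + b)*(-1 + b) (c(b, R) = R + (-1 + b)*(b + 1) = R + (-1 + b)*(1 + b) = R + (1 + b)*(-1 + b))
N(M) = 24 - M² + 51*M (N(M) = 4 - ((M² - 51*M) - 20) = 4 - (-20 + M² - 51*M) = 4 + (20 - M² + 51*M) = 24 - M² + 51*M)
√(N(c(8, -5)) - 2771) = √((24 - (-1 - 5 + 8²)² + 51*(-1 - 5 + 8²)) - 2771) = √((24 - (-1 - 5 + 64)² + 51*(-1 - 5 + 64)) - 2771) = √((24 - 1*58² + 51*58) - 2771) = √((24 - 1*3364 + 2958) - 2771) = √((24 - 3364 + 2958) - 2771) = √(-382 - 2771) = √(-3153) = I*√3153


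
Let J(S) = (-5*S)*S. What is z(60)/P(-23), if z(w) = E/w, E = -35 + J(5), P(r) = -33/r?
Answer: -184/99 ≈ -1.8586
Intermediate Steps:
J(S) = -5*S²
E = -160 (E = -35 - 5*5² = -35 - 5*25 = -35 - 125 = -160)
z(w) = -160/w
z(60)/P(-23) = (-160/60)/((-33/(-23))) = (-160*1/60)/((-33*(-1/23))) = -8/(3*33/23) = -8/3*23/33 = -184/99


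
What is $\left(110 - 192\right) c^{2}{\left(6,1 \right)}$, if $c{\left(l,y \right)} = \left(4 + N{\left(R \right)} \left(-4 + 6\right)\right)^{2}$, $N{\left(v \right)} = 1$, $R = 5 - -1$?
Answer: $-106272$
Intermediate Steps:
$R = 6$ ($R = 5 + 1 = 6$)
$c{\left(l,y \right)} = 36$ ($c{\left(l,y \right)} = \left(4 + 1 \left(-4 + 6\right)\right)^{2} = \left(4 + 1 \cdot 2\right)^{2} = \left(4 + 2\right)^{2} = 6^{2} = 36$)
$\left(110 - 192\right) c^{2}{\left(6,1 \right)} = \left(110 - 192\right) 36^{2} = \left(110 - 192\right) 1296 = \left(-82\right) 1296 = -106272$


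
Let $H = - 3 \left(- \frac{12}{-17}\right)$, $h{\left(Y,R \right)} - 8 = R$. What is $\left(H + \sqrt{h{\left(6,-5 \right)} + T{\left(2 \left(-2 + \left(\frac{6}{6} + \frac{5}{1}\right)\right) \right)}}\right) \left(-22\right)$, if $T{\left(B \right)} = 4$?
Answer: $\frac{792}{17} - 22 \sqrt{7} \approx -11.618$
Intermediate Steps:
$h{\left(Y,R \right)} = 8 + R$
$H = - \frac{36}{17}$ ($H = - 3 \left(\left(-12\right) \left(- \frac{1}{17}\right)\right) = \left(-3\right) \frac{12}{17} = - \frac{36}{17} \approx -2.1176$)
$\left(H + \sqrt{h{\left(6,-5 \right)} + T{\left(2 \left(-2 + \left(\frac{6}{6} + \frac{5}{1}\right)\right) \right)}}\right) \left(-22\right) = \left(- \frac{36}{17} + \sqrt{\left(8 - 5\right) + 4}\right) \left(-22\right) = \left(- \frac{36}{17} + \sqrt{3 + 4}\right) \left(-22\right) = \left(- \frac{36}{17} + \sqrt{7}\right) \left(-22\right) = \frac{792}{17} - 22 \sqrt{7}$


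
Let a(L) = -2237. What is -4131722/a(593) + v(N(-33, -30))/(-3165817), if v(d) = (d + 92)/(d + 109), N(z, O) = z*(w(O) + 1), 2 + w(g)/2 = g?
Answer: 28619643329303785/15495268592252 ≈ 1847.0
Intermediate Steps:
w(g) = -4 + 2*g
N(z, O) = z*(-3 + 2*O) (N(z, O) = z*((-4 + 2*O) + 1) = z*(-3 + 2*O))
v(d) = (92 + d)/(109 + d)
-4131722/a(593) + v(N(-33, -30))/(-3165817) = -4131722/(-2237) + ((92 - 33*(-3 + 2*(-30)))/(109 - 33*(-3 + 2*(-30))))/(-3165817) = -4131722*(-1/2237) + ((92 - 33*(-3 - 60))/(109 - 33*(-3 - 60)))*(-1/3165817) = 4131722/2237 + ((92 - 33*(-63))/(109 - 33*(-63)))*(-1/3165817) = 4131722/2237 + ((92 + 2079)/(109 + 2079))*(-1/3165817) = 4131722/2237 + (2171/2188)*(-1/3165817) = 4131722/2237 - 2171/6926807596 = 28619643329303785/15495268592252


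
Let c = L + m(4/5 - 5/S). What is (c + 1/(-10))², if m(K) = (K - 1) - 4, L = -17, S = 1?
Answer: 69169/100 ≈ 691.69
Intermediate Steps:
m(K) = -5 + K (m(K) = (-1 + K) - 4 = -5 + K)
c = -131/5 (c = -17 + (-5 + (4/5 - 5/1)) = -17 + (-5 + (4*(⅕) - 5*1)) = -17 + (-5 + (⅘ - 5)) = -17 + (-5 - 21/5) = -17 - 46/5 = -131/5 ≈ -26.200)
(c + 1/(-10))² = (-131/5 + 1/(-10))² = (-131/5 - ⅒)² = (-263/10)² = 69169/100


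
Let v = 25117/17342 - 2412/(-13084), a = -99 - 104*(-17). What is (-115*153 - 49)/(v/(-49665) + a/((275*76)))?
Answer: -9444540121527310800/42728239373717 ≈ -2.2104e+5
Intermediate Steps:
a = 1669 (a = -99 + 1768 = 1669)
v = 92614933/56725682 (v = 25117*(1/17342) - 2412*(-1/13084) = 25117/17342 + 603/3271 = 92614933/56725682 ≈ 1.6327)
(-115*153 - 49)/(v/(-49665) + a/((275*76))) = (-115*153 - 49)/((92614933/56725682)/(-49665) + 1669/((275*76))) = (-17595 - 49)/((92614933/56725682)*(-1/49665) + 1669/20900) = -17644/(-92614933/2817280996530 + 1669*(1/20900)) = -17644/(-92614933/2817280996530 + 1669/20900) = -17644/42728239373717/535283389340700 = -17644*535283389340700/42728239373717 = -9444540121527310800/42728239373717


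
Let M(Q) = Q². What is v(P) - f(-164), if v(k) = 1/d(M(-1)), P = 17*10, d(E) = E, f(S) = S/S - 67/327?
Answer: 67/327 ≈ 0.20489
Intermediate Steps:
f(S) = 260/327 (f(S) = 1 - 67*1/327 = 1 - 67/327 = 260/327)
P = 170
v(k) = 1 (v(k) = 1/((-1)²) = 1/1 = 1)
v(P) - f(-164) = 1 - 1*260/327 = 1 - 260/327 = 67/327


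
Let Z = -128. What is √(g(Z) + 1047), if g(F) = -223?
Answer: 2*√206 ≈ 28.705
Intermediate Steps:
√(g(Z) + 1047) = √(-223 + 1047) = √824 = 2*√206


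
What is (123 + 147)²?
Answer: 72900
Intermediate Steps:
(123 + 147)² = 270² = 72900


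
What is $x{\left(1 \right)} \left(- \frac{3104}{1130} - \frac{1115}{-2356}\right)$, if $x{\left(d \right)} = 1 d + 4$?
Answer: $- \frac{3026537}{266228} \approx -11.368$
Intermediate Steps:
$x{\left(d \right)} = 4 + d$ ($x{\left(d \right)} = d + 4 = 4 + d$)
$x{\left(1 \right)} \left(- \frac{3104}{1130} - \frac{1115}{-2356}\right) = \left(4 + 1\right) \left(- \frac{3104}{1130} - \frac{1115}{-2356}\right) = 5 \left(\left(-3104\right) \frac{1}{1130} - - \frac{1115}{2356}\right) = 5 \left(- \frac{1552}{565} + \frac{1115}{2356}\right) = 5 \left(- \frac{3026537}{1331140}\right) = - \frac{3026537}{266228}$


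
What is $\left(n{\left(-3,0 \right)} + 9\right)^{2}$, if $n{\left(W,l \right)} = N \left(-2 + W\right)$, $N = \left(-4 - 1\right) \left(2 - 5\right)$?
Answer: $4356$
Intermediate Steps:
$N = 15$ ($N = \left(-5\right) \left(-3\right) = 15$)
$n{\left(W,l \right)} = -30 + 15 W$ ($n{\left(W,l \right)} = 15 \left(-2 + W\right) = -30 + 15 W$)
$\left(n{\left(-3,0 \right)} + 9\right)^{2} = \left(\left(-30 + 15 \left(-3\right)\right) + 9\right)^{2} = \left(\left(-30 - 45\right) + 9\right)^{2} = \left(-75 + 9\right)^{2} = \left(-66\right)^{2} = 4356$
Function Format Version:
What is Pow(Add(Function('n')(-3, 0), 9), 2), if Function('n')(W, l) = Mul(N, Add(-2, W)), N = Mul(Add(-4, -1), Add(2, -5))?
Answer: 4356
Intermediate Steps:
N = 15 (N = Mul(-5, -3) = 15)
Function('n')(W, l) = Add(-30, Mul(15, W)) (Function('n')(W, l) = Mul(15, Add(-2, W)) = Add(-30, Mul(15, W)))
Pow(Add(Function('n')(-3, 0), 9), 2) = Pow(Add(Add(-30, Mul(15, -3)), 9), 2) = Pow(Add(Add(-30, -45), 9), 2) = Pow(Add(-75, 9), 2) = Pow(-66, 2) = 4356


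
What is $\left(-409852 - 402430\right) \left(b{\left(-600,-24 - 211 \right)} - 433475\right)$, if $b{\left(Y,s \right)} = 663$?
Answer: $351565396984$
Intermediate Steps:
$\left(-409852 - 402430\right) \left(b{\left(-600,-24 - 211 \right)} - 433475\right) = \left(-409852 - 402430\right) \left(663 - 433475\right) = \left(-409852 - 402430\right) \left(-432812\right) = \left(-812282\right) \left(-432812\right) = 351565396984$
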